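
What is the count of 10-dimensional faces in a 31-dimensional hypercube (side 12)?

An n-cube has C(n,k)·2^(n-k) k-faces. Here C(31,10)·2^21 = 44352165·2097152 = 93013231534080.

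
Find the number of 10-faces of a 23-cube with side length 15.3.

An n-cube has C(n,k)·2^(n-k) k-faces. Here C(23,10)·2^13 = 1144066·8192 = 9372188672.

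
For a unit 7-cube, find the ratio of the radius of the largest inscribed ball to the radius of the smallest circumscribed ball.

r_in = 1/2 (half the side); r_out = 1√7/2 (half the diagonal). Ratio = 1/√7 ≈ 0.377964.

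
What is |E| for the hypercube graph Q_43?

Number of 1-faces = C(43,1)·2^(43-1) = 43·4398046511104 = 189115999977472.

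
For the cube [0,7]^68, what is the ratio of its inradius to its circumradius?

r_in / r_out = (7/2) / (7√68/2) = 1/√68 ≈ 0.121268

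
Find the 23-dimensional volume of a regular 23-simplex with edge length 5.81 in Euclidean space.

For a regular n-simplex with edge a, V = (a^n / n!)·√((n+1)/2^n). With a=5.81, n=23: V ≈ 2.465e-08.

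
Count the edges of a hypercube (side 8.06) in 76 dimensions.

Number of 1-faces = C(76,1)·2^(76-1) = 76·37778931862957161709568 = 2871198821584744289927168.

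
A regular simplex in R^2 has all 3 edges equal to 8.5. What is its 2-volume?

Area = (√3/4) · 8.5² = 31.2852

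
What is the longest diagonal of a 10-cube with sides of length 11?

d = √(11² + 11² + ... + 11²) [10 terms] = √(10·11²) = 11√10 ≈ 34.7851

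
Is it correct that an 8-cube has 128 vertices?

False. The 8-cube has 2^8 = 256 vertices.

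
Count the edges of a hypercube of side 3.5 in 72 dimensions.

Number of 1-faces = C(72,1)·2^(72-1) = 72·2361183241434822606848 = 170005193383307227693056.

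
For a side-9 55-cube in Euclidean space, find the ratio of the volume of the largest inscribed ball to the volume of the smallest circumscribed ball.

The radii are 9/2 and 9√55/2, so the volume ratio is (1/√55)^55 = 55^{-55/2} ≈ 1.38047e-48.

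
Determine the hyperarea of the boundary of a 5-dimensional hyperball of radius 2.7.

|∂B_5(2.7)| ≈ 1398.7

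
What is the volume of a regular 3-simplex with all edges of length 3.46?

Volume = (√2/12) · 3.46³ = 4.8816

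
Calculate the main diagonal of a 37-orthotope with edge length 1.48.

||(1.48,1.48,...,1.48)|| = √(37)·1.48 ≈ 9.00249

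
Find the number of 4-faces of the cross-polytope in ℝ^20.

Each 4-face is the convex hull of 5 vertices, one chosen as ±e_i from each of 5 distinct axes: 2^5·C(20,5) = 496128.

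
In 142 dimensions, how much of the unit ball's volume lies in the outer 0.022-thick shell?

Shell fraction = 1 - (1-0.022)^142 ≈ 0.957527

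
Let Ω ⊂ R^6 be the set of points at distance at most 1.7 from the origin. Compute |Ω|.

The n-ball volume is π^(n/2)·r^n/Γ(n/2+1). With n=6, r=1.7: V ≈ 124.736.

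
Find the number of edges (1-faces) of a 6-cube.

f_1(6-cube) = (6 choose 1) · 2^5 = 192.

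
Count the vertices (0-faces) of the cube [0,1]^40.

Number of vertices = 2^40 = 1099511627776.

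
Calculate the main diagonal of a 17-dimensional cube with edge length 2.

d = √(2² + 2² + ... + 2²) [17 terms] = √(17·2²) = 2√17 ≈ 8.24621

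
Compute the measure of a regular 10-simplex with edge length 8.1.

For a regular n-simplex with edge a, V = (a^n / n!)·√((n+1)/2^n). With a=8.1, n=10: V ≈ 34.7243.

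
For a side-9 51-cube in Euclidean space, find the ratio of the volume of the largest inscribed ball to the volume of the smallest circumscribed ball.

The radii are 9/2 and 9√51/2, so the volume ratio is (1/√51)^51 = 51^{-51/2} ≈ 2.86392e-44.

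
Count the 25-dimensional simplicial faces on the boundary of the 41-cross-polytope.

An n-cross-polytope has 2^(k+1)·C(n,k+1) k-faces. Here 2^26·C(41,26) = 67108864·63432274896 = 4256867909206278144.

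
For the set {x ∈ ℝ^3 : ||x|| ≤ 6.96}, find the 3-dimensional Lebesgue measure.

The n-ball volume is π^(n/2)·r^n/Γ(n/2+1). With n=3, r=6.96: V ≈ 1412.27.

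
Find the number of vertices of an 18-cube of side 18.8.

Number of vertices = 2^18 = 262144.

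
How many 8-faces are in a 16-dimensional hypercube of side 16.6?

An n-cube has C(n,k)·2^(n-k) k-faces. Here C(16,8)·2^8 = 12870·256 = 3294720.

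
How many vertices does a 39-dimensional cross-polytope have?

The vertices are ±e_1, ..., ±e_39, so there are 2·39 = 78.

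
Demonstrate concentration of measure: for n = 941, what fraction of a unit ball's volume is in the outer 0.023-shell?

1 - (1-0.023)^941 ≈ 1 - 3.096e-10 ≈ (100 - 3.1e-08)%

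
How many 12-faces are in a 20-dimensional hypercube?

An n-cube has C(n,k)·2^(n-k) k-faces. Here C(20,12)·2^8 = 125970·256 = 32248320.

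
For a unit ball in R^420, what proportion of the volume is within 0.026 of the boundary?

1 - (1-0.026)^420 ≈ 0.999984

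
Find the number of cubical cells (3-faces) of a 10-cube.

f_3(10-cube) = (10 choose 3) · 2^7 = 15360.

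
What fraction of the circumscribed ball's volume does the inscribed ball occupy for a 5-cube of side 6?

The radii are 6/2 and 6√5/2, so the volume ratio is (1/√5)^5 = 5^{-5/2} ≈ 0.0178885.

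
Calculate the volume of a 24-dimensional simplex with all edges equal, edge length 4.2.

V_24 = √(25) · 4.2^24 / (24! · 2^(24/2)) ≈ 1.78602e-12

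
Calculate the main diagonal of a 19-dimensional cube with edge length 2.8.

d = √(2.8² + 2.8² + ... + 2.8²) [19 terms] = √(19·2.8²) = 2.8√19 ≈ 12.2049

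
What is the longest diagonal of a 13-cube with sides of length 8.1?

The space diagonal of an n-cube of side s is s√n. Here 8.1·√13 ≈ 29.205.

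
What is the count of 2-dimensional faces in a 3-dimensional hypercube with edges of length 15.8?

Number of 2-faces = C(3,2) · 2^(3-2) = 3 · 2 = 6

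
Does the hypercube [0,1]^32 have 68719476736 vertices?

False. The 32-cube has 2^32 = 4294967296 vertices.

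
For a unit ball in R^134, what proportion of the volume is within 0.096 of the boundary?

V(inner)/V(outer) = ((1-0.096)/1)^134 ≈ 1.338e-06, so the shell fraction is 0.9999986617.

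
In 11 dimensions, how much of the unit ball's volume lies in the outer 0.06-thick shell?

V(inner)/V(outer) = ((1-0.06)/1)^11 ≈ 0.5063, so the shell fraction is 0.493702.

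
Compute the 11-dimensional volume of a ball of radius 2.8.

V_11(2.8) = π^(11/2) · (2.8)^11 / Γ(11/2 + 1) ≈ 156258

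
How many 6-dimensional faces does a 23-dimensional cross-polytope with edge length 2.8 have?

f_6(23-orthoplex) = 2^7 · (23 choose 7) = 31380096.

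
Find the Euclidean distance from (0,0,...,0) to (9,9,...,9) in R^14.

d = √(9² + 9² + ... + 9²) [14 terms] = √(14·9²) = 9√14 ≈ 33.6749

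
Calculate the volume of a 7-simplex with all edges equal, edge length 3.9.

For a regular n-simplex with edge a, V = (a^n / n!)·√((n+1)/2^n). With a=3.9, n=7: V ≈ 0.680709.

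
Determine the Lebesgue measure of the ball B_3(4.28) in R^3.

Volume = π^{3/2}·(4.28)^3/Γ(5/2) ≈ 328.413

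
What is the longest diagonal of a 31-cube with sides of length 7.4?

d = √(7.4² + 7.4² + ... + 7.4²) [31 terms] = √(31·7.4²) = 7.4√31 ≈ 41.2015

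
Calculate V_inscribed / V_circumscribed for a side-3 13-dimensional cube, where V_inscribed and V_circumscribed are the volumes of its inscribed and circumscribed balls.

The radii are 3/2 and 3√13/2, so the volume ratio is (1/√13)^13 = 13^{-13/2} ≈ 5.74603e-08.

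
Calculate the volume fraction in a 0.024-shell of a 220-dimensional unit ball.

1 - (1-0.024)^220 ≈ 0.995225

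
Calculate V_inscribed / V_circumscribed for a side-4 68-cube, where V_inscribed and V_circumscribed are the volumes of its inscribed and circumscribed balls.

V_in/V_out = n^(-n/2) = 68^(-68/2) ≈ 4.95105e-63.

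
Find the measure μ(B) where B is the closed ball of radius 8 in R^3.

V = 2048·π/3 ≈ 2144.66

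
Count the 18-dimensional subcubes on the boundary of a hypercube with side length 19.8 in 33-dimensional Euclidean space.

Choose 18 of 33 axes to span the face (C(33,18) = 1037158320 ways), then fix each of the remaining 15 coordinates at one of its two extreme values (2^15 = 32768 ways): 1037158320·32768 = 33985603829760.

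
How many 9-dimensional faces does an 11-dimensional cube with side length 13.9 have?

Choose 9 of 11 axes to span the face (C(11,9) = 55 ways), then fix each of the remaining 2 coordinates at one of its two extreme values (2^2 = 4 ways): 55·4 = 220.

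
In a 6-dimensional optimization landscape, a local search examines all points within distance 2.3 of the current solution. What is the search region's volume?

The n-ball volume is π^(n/2)·r^n/Γ(n/2+1). With n=6, r=2.3: V ≈ 765.007.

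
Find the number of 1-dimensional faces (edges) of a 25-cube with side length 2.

An n-cube has n·2^(n-1) edges. With n = 25: 25·16777216 = 419430400.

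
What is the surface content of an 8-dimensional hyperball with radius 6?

S_8(6) = 2·π^(8/2)·(6)^7 / Γ(8/2) = 93312·π^4 ≈ 9.08944e+06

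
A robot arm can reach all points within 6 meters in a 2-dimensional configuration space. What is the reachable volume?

V = 36·π ≈ 113.097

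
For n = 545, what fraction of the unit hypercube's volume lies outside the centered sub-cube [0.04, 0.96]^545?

Shell fraction = 1 - (1-0.08)^545 ≈ 1 - 1.838e-20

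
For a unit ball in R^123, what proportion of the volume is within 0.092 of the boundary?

V(inner)/V(outer) = ((1-0.092)/1)^123 ≈ 6.991e-06, so the shell fraction is 0.999993.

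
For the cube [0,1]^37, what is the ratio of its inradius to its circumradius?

Ratio = (s/2)/(s√37/2) = 37^(-1/2) ≈ 0.164399.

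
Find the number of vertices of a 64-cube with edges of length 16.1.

Each vertex is a binary string of length 64, so there are 2^64 = 18446744073709551616.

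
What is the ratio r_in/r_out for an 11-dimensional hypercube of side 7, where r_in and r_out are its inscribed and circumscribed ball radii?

r_in = 7/2 (half the side); r_out = 7√11/2 (half the diagonal). Ratio = 1/√11 ≈ 0.301511.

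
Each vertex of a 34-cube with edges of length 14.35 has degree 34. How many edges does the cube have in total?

An n-cube has n·2^(n-1) edges. With n = 34: 34·8589934592 = 292057776128.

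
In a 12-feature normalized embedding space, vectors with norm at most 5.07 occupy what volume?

Volume = π^{12/2}·(5.07)^12/Γ(7) ≈ 3.85179e+08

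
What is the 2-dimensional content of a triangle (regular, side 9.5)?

Area = (√3/4) · 9.5² = 39.0794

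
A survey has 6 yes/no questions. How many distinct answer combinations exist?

Number of vertices = 2^6 = 64.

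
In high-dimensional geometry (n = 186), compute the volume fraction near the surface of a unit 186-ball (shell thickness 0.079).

1 - (1-0.079)^186 ≈ 0.9999997749 ≈ 99.999977%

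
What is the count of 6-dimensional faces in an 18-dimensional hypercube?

An n-cube has C(n,k)·2^(n-k) k-faces. Here C(18,6)·2^12 = 18564·4096 = 76038144.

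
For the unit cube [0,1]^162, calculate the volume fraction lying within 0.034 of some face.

1 - (1 - 2·0.034)^162 = 1 - 0.932^162 ≈ 0.999989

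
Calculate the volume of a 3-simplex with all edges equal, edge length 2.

Volume = (√2/12) · 2³ = 0.942809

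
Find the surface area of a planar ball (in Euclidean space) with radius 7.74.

The surface area of an n-ball is 2π^(n/2) r^(n-1) / Γ(n/2). For n=2, r=7.74: 2πr = 2π·7.74 ≈ 48.6319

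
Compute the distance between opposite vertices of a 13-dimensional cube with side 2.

||(2,2,...,2)|| = √(13)·2 ≈ 7.2111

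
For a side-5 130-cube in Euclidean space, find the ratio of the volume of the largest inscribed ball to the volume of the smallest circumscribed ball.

V_in / V_out = (r_in/r_out)^130 = (1/√130)^130 = 130^(-130/2) ≈ 3.92358e-138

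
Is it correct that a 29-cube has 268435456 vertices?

False. The 29-cube has 2^29 = 536870912 vertices.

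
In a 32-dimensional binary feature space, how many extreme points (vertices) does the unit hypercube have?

Each vertex is a binary string of length 32, so there are 2^32 = 4294967296.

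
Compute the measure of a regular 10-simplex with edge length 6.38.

Volume = 6.38^10 · √(11/2^10) / 10! ≈ 3.19147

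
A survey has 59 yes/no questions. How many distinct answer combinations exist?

Each vertex is a binary string of length 59, so there are 2^59 = 576460752303423488.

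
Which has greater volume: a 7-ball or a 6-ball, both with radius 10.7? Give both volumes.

V_7(10.7) ≈ 7.58694e+07. V_6(10.7) ≈ 7.75534e+06. The 7-ball is larger.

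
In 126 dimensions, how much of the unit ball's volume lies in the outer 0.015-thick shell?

Shell fraction = 1 - (1-0.015)^126 ≈ 0.851076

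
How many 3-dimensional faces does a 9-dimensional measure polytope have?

Choose 3 of 9 axes to span the face (C(9,3) = 84 ways), then fix each of the remaining 6 coordinates at one of its two extreme values (2^6 = 64 ways): 84·64 = 5376.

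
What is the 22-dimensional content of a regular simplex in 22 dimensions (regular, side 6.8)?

Volume = 6.8^22 · √(23/2^22) / 22! ≈ 4.3049e-06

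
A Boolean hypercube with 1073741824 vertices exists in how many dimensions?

Since 2^n = 1073741824, we have n = 30.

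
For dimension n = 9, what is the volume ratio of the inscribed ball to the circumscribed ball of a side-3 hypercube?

The radii are 3/2 and 3√9/2, so the volume ratio is (1/√9)^9 = 9^{-9/2} ≈ 5.08053e-05.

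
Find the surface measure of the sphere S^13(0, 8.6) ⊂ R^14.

S = n·V_n(r)/r = 14·V_14(8.6)/8.6 (volume-to-surface relation), giving 1.18094e+13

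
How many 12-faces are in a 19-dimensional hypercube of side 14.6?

An n-cube has C(n,k)·2^(n-k) k-faces. Here C(19,12)·2^7 = 50388·128 = 6449664.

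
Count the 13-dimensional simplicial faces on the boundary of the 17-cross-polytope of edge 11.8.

Each 13-face is the convex hull of 14 vertices, one chosen as ±e_i from each of 14 distinct axes: 2^14·C(17,14) = 11141120.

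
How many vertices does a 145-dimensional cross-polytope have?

The vertices are ±e_1, ..., ±e_145, so there are 2·145 = 290.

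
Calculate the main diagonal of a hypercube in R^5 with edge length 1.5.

The space diagonal of an n-cube of side s is s√n. Here 1.5·√5 ≈ 3.3541.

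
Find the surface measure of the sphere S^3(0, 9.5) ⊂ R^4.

S = n·V_n(r)/r = 4·V_4(9.5)/9.5 (volume-to-surface relation), giving 6859·π^2/4 ≈ 16923.9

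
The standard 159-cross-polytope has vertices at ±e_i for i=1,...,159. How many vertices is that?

Number of vertices = 2n = 318.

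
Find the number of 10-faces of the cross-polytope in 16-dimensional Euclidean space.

f_10(16-orthoplex) = 2^11 · (16 choose 11) = 8945664.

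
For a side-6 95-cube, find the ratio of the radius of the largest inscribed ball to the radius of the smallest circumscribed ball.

Ratio = (s/2)/(s√95/2) = 95^(-1/2) ≈ 0.102598.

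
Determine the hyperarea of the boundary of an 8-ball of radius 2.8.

|∂B_8(2.8)| ≈ 43811.1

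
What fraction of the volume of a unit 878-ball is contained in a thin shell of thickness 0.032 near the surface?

V(inner)/V(outer) = ((1-0.032)/1)^878 ≈ 3.968e-13, so the shell fraction is 1 - 3.968e-13.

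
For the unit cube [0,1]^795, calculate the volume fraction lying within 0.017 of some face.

1 - (1 - 2·0.017)^795 = 1 - 0.966^795 ≈ 1 - 1.14e-12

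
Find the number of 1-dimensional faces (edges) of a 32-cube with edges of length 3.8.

An n-cube has n·2^(n-1) edges. With n = 32: 32·2147483648 = 68719476736.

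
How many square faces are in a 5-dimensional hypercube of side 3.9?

Choose 2 of 5 axes to span the face (C(5,2) = 10 ways), then fix each of the remaining 3 coordinates at one of its two extreme values (2^3 = 8 ways): 10·8 = 80.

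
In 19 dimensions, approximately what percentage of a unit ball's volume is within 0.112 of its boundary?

1 - (1-0.112)^19 ≈ 0.895324 ≈ 89.53%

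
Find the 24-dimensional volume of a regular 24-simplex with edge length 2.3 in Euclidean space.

For a regular n-simplex with edge a, V = (a^n / n!)·√((n+1)/2^n). With a=2.3, n=24: V ≈ 9.44871e-19.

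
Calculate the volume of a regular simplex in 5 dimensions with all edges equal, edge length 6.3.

V_5 = √(6) · 6.3^5 / (5! · 2^(5/2)) ≈ 35.8115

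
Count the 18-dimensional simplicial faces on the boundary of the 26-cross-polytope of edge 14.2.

Each 18-face is the convex hull of 19 vertices, one chosen as ±e_i from each of 19 distinct axes: 2^19·C(26,19) = 344876646400.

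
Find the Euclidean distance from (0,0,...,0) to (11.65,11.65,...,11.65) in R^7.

||(11.65,11.65,...,11.65)|| = √(7)·11.65 ≈ 30.823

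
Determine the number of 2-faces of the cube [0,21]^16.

Choose 2 of 16 axes to span the face (C(16,2) = 120 ways), then fix each of the remaining 14 coordinates at one of its two extreme values (2^14 = 16384 ways): 120·16384 = 1966080.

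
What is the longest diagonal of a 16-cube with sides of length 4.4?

||(4.4,4.4,...,4.4)|| = √(16)·4.4 = 17.6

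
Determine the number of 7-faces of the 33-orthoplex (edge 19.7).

An n-cross-polytope has 2^(k+1)·C(n,k+1) k-faces. Here 2^8·C(33,8) = 256·13884156 = 3554343936.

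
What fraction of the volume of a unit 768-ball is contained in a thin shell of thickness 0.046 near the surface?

V(inner)/V(outer) = ((1-0.046)/1)^768 ≈ 1.964e-16, so the shell fraction is 1 - 1.964e-16.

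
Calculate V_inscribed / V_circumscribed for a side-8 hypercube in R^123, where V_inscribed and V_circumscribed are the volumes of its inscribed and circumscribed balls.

V_in / V_out = (r_in/r_out)^123 = (1/√123)^123 = 123^(-123/2) ≈ 2.95689e-129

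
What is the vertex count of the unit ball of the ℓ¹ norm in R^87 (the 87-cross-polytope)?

The vertices are ±e_1, ..., ±e_87, so there are 2·87 = 174.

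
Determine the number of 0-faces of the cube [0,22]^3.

Choose 0 of 3 axes to span the face (C(3,0) = 1 way), then fix each of the remaining 3 coordinates at one of its two extreme values (2^3 = 8 ways): 1·8 = 8.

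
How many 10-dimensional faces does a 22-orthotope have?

Number of 10-faces = C(22,10) · 2^(22-10) = 646646 · 4096 = 2648662016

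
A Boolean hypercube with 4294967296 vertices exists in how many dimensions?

The n-cube has 2^n vertices, and 4294967296 = 2^32, so n = 32.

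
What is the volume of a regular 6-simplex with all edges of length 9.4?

V = (9.4^6 / 6!) · √((6+1) / 2^6) ≈ 316.879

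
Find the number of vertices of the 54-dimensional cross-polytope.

The 54-dimensional cross-polytope has 2n = 2·54 = 108 vertices.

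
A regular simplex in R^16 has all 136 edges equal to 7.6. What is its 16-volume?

V = (7.6^16 / 16!) · √((16+1) / 2^16) ≈ 0.0953635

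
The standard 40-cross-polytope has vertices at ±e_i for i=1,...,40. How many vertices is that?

The vertices are ±e_1, ..., ±e_40, so there are 2·40 = 80.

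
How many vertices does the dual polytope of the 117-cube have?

The 117-dimensional cross-polytope has 2n = 2·117 = 234 vertices.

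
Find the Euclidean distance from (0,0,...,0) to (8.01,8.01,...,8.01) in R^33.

||(8.01,8.01,...,8.01)|| = √(33)·8.01 ≈ 46.0139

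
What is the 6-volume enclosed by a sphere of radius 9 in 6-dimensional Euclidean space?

V = 177147·π^3/2 ≈ 2.74633e+06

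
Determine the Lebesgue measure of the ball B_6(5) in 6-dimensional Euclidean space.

Volume = π^{6/2}·(5)^6/Γ(4) = 15625·π^3/6 ≈ 80745.5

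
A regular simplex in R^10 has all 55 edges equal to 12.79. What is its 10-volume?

For a regular n-simplex with edge a, V = (a^n / n!)·√((n+1)/2^n). With a=12.79, n=10: V ≈ 3345.71.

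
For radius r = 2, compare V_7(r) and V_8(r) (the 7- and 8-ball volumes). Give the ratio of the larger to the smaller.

V_7(2) ≈ 604.77, V_8(2) ≈ 1039.03. The 8-ball is larger by a factor of 1.718.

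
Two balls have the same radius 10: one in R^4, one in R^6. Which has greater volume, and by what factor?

V_4(10) ≈ 49348, V_6(10) ≈ 5.16771e+06. The 6-ball is larger by a factor of 104.7.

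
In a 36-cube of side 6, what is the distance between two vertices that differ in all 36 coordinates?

d = √(6² + 6² + ... + 6²) [36 terms] = √(36·6²) = 6√36 = 36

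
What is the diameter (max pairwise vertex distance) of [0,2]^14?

The space diagonal of an n-cube of side s is s√n. Here 2·√14 ≈ 7.48331.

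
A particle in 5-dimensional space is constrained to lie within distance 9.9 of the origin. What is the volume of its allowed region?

Volume = π^{5/2}·(9.9)^5/Γ(7/2) ≈ 500581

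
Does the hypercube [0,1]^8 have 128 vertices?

False. The 8-cube has 2^8 = 256 vertices.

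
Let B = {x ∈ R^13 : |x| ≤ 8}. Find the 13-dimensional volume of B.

Volume = π^{13/2}·(8)^13/Γ(15/2) = 70368744177664·π^6/135135 ≈ 5.00623e+11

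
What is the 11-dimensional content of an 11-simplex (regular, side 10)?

For a regular n-simplex with edge a, V = (a^n / n!)·√((n+1)/2^n). With a=10, n=11: V ≈ 191.765.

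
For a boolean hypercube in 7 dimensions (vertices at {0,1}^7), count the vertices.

Each vertex is a binary string of length 7, so there are 2^7 = 128.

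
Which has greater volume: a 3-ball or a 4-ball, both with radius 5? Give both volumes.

V_3(5) ≈ 523.599. V_4(5) ≈ 3084.25. The 4-ball is larger.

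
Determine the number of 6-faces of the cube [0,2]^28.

An n-cube has C(n,k)·2^(n-k) k-faces. Here C(28,6)·2^22 = 376740·4194304 = 1580162088960.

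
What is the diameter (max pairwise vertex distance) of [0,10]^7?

The space diagonal of an n-cube of side s is s√n. Here 10·√7 ≈ 26.4575.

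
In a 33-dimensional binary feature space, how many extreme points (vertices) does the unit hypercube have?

Number of vertices = 2^33 = 8589934592.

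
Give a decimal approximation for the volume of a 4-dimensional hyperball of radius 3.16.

Volume = π^{4/2}·(3.16)^4/Γ(3) ≈ 492.06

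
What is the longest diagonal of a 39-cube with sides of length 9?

Diagonal = √39 · 9 ≈ 56.205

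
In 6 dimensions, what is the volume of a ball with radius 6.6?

The n-ball volume is π^(n/2)·r^n/Γ(n/2+1). With n=6, r=6.6: V ≈ 427132.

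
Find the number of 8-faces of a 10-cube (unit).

An n-cube has C(n,k)·2^(n-k) k-faces. Here C(10,8)·2^2 = 45·4 = 180.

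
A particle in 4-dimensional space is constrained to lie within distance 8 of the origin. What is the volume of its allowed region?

V = 2048·π^2 ≈ 20212.9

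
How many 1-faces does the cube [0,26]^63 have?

An n-cube has n·2^(n-1) edges. With n = 63: 63·4611686018427387904 = 290536219160925437952.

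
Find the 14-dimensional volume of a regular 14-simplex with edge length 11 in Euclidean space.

V_14 = √(15) · 11^14 / (14! · 2^(14/2)) ≈ 131.803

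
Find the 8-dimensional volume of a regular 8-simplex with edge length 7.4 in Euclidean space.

V = (7.4^8 / 8!) · √((8+1) / 2^8) ≈ 41.8152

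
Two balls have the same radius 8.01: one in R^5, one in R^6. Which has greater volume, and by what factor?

V_5(8.01) ≈ 173565, V_6(8.01) ≈ 1.36488e+06. The 6-ball is larger by a factor of 7.864.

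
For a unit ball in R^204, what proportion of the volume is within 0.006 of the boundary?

V(inner)/V(outer) = ((1-0.006)/1)^204 ≈ 0.293, so the shell fraction is 0.70703.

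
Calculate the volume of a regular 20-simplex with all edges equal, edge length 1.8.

V = (1.8^20 / 20!) · √((20+1) / 2^20) ≈ 2.34496e-16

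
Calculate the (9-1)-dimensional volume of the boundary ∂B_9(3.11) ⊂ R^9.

|∂B_9(3.11)| ≈ 259802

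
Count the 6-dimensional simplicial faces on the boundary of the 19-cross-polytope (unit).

Number of 6-faces = 2^(6+1) · C(19,6+1) = 128 · 50388 = 6449664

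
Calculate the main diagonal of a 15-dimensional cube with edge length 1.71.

||(1.71,1.71,...,1.71)|| = √(15)·1.71 ≈ 6.6228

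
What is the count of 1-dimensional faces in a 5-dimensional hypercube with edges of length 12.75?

Number of 1-faces = C(5,1) · 2^(5-1) = 5 · 16 = 80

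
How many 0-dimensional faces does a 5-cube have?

f_0(5-cube) = (5 choose 0) · 2^5 = 32.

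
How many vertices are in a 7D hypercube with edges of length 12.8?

Number of 0-faces = C(7,0) · 2^(7-0) = 1 · 128 = 128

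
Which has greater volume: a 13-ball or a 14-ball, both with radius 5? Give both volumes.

V_13(5) ≈ 1.11161e+09. V_14(5) ≈ 3.65762e+09. The 14-ball is larger.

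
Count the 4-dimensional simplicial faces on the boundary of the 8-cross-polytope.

Number of 4-faces = 2^(4+1) · C(8,4+1) = 32 · 56 = 1792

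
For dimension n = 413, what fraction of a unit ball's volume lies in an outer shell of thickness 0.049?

1 - (1-0.049)^413 ≈ 0.999999999 ≈ (100 - 9.74e-08)%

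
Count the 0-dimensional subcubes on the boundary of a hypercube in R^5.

An n-cube has C(n,k)·2^(n-k) k-faces. Here C(5,0)·2^5 = 1·32 = 32.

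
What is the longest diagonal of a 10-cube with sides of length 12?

d = √(12² + 12² + ... + 12²) [10 terms] = √(10·12²) = 12√10 ≈ 37.9473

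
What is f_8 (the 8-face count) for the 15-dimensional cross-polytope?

f_8(15-orthoplex) = 2^9 · (15 choose 9) = 2562560.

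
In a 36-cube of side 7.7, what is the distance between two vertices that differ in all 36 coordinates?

Diagonal = √36 · 7.7 = 46.2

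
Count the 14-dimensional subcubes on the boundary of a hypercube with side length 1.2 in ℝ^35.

f_14(35-cube) = (35 choose 14) · 2^21 = 4865307495628800.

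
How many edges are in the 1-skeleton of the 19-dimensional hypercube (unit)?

The 19-cube has n·2^(n-1) = 19·2^18 = 19·262144 = 4980736 edges.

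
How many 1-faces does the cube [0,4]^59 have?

Each of the 2^59 = 576460752303423488 vertices has degree 59; total edges = 59·2^59/2 = 17005592192950992896.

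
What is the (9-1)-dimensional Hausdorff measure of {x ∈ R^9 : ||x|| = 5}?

S = n·V_n(r)/r = 9·V_9(5)/5 (volume-to-surface relation), giving 2500000·π^4/21 ≈ 1.15963e+07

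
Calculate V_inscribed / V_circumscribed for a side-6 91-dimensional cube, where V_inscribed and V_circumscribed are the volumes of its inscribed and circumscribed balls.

Volume scales as r^n, and r_in/r_out = 1/√91, giving (1/√91)^91 ≈ 7.30494e-90.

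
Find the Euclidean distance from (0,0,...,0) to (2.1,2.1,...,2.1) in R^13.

Diagonal = √13 · 2.1 ≈ 7.57166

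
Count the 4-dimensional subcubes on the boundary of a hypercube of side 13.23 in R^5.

f_4(5-cube) = (5 choose 4) · 2^1 = 10.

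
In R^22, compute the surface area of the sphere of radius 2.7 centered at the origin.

S = n·V_n(r)/r = 22·V_22(2.7)/2.7 (volume-to-surface relation), giving 1.8559e+08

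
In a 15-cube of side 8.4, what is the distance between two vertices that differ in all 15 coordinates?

d = √(8.4² + 8.4² + ... + 8.4²) [15 terms] = √(15·8.4²) = 8.4√15 ≈ 32.5331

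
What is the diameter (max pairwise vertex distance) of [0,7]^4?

The space diagonal of an n-cube of side s is s√n. Here 7·√4 = 14.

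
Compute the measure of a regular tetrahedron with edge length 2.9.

Volume = (√2/12) · 2.9³ = 2.87427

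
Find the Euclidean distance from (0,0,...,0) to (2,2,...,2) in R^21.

d = √(2² + 2² + ... + 2²) [21 terms] = √(21·2²) = 2√21 ≈ 9.16515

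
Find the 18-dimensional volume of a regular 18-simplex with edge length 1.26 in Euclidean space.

V_18 = √(19) · 1.26^18 / (18! · 2^(18/2)) ≈ 8.51992e-17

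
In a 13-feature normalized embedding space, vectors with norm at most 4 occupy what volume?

The n-ball volume is π^(n/2)·r^n/Γ(n/2+1). With n=13, r=4: V = 8589934592·π^6/135135 ≈ 6.11113e+07.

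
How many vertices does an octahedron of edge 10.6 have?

An n-cross-polytope has 2^(k+1)·C(n,k+1) k-faces. Here 2^1·C(3,1) = 2·3 = 6.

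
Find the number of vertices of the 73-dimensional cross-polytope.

The 73-dimensional cross-polytope has 2n = 2·73 = 146 vertices.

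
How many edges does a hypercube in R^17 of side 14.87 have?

Each of the 2^17 = 131072 vertices has degree 17; total edges = 17·2^17/2 = 1114112.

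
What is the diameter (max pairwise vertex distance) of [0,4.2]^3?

||(4.2,4.2,...,4.2)|| = √(3)·4.2 ≈ 7.27461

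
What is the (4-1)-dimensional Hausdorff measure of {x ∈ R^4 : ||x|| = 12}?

|∂B_4(12)| = 3456·π^2 ≈ 34109.4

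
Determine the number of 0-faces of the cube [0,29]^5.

Number of 0-faces = C(5,0) · 2^(5-0) = 1 · 32 = 32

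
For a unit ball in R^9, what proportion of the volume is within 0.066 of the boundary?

1 - (1-0.066)^9 ≈ 0.459094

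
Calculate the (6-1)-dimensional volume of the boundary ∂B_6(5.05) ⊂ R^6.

S_6(5.05) = 2·π^(6/2)·(5.05)^5 / Γ(6/2) ≈ 101837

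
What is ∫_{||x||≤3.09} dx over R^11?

Volume = π^{11/2}·(3.09)^11/Γ(13/2) ≈ 462007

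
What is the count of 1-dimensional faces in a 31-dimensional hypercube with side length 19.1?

Number of 1-faces = C(31,1) · 2^(31-1) = 31 · 1073741824 = 33285996544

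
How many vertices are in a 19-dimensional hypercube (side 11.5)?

Number of 0-faces = C(19,0) · 2^(19-0) = 1 · 524288 = 524288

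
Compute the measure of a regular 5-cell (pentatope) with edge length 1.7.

For a regular n-simplex with edge a, V = (a^n / n!)·√((n+1)/2^n). With a=1.7, n=4: V ≈ 0.19454.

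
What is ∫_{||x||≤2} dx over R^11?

V_11(2) = π^(11/2) · (2)^11 / Γ(11/2 + 1) = 131072·π^5/10395 ≈ 3858.64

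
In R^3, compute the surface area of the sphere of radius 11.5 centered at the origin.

S_3(11.5) = 2·π^(3/2)·(11.5)^2 / Γ(3/2) = 4πr² = 4π·(11.5)² ≈ 1661.9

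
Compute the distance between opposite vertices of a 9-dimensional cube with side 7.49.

Diagonal = √9 · 7.49 = 22.47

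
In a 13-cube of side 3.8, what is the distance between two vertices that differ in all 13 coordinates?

||(3.8,3.8,...,3.8)|| = √(13)·3.8 ≈ 13.7011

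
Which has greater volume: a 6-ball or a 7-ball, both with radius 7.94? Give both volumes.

V_6(7.94) ≈ 1.29486e+06. V_7(7.94) ≈ 9.39991e+06. The 7-ball is larger.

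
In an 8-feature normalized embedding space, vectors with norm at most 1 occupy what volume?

V = π^4/24 ≈ 4.05871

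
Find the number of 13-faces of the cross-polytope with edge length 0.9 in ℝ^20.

f_13(20-orthoplex) = 2^14 · (20 choose 14) = 635043840.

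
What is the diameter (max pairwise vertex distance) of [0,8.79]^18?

||(8.79,8.79,...,8.79)|| = √(18)·8.79 ≈ 37.2928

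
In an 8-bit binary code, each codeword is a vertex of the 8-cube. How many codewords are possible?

Each vertex is a binary string of length 8, so there are 2^8 = 256.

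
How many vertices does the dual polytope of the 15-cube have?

The 15-dimensional cross-polytope has 2n = 2·15 = 30 vertices.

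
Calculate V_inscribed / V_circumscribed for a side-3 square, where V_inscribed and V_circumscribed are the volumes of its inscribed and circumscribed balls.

Volume scales as r^n, and r_in/r_out = 1/√2, giving (1/√2)^2 ≈ 0.5.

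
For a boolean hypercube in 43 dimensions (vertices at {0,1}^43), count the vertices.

Number of vertices = 2^43 = 8796093022208.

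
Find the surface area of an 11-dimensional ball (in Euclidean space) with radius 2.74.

|∂B_11(2.74)| ≈ 494314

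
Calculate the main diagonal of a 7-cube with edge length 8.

Diagonal = √7 · 8 ≈ 21.166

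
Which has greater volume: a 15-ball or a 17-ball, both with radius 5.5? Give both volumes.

V_15(5.5) ≈ 4.86262e+10. V_17(5.5) ≈ 5.43659e+11. The 17-ball is larger.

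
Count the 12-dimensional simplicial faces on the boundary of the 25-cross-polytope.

f_12(25-orthoplex) = 2^13 · (25 choose 13) = 42600857600.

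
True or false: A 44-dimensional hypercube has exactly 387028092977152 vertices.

False. The 44-cube has 2^44 = 17592186044416 vertices.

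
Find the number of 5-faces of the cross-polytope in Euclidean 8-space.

Each 5-face is the convex hull of 6 vertices, one chosen as ±e_i from each of 6 distinct axes: 2^6·C(8,6) = 1792.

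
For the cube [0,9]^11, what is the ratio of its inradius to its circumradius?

r_in / r_out = (9/2) / (9√11/2) = 1/√11 ≈ 0.301511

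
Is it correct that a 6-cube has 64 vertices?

True. The 6-cube has 2^6 = 64 vertices.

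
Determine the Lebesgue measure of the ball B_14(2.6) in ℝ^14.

Volume = π^{14/2}·(2.6)^14/Γ(8) ≈ 386585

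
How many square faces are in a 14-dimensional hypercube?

f_2(14-cube) = (14 choose 2) · 2^12 = 372736.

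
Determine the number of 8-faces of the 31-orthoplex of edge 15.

Number of 8-faces = 2^(8+1) · C(31,8+1) = 512 · 20160075 = 10321958400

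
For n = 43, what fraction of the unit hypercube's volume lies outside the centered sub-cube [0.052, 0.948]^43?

The inner cube has side 1-2·0.052 = 0.896 and volume (0.896)^43 ≈ 0.008897, so the shell holds 0.991103 of the volume.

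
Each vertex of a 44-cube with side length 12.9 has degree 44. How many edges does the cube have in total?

Each of the 2^44 = 17592186044416 vertices has degree 44; total edges = 44·2^44/2 = 387028092977152.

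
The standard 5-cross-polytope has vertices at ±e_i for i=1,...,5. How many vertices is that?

The vertices are ±e_1, ..., ±e_5, so there are 2·5 = 10.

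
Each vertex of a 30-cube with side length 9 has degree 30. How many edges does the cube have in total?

An n-cube has n·2^(n-1) edges. With n = 30: 30·536870912 = 16106127360.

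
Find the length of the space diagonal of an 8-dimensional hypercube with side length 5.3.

The space diagonal of an n-cube of side s is s√n. Here 5.3·√8 ≈ 14.9907.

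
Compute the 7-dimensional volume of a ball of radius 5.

The n-ball volume is π^(n/2)·r^n/Γ(n/2+1). With n=7, r=5: V = 250000·π^3/21 ≈ 369122.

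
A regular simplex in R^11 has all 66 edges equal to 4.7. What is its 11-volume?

V = (4.7^11 / 11!) · √((11+1) / 2^11) ≈ 0.0474074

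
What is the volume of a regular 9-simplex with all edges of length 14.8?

Volume = 14.8^9 · √(10/2^9) / 9! ≈ 13120.7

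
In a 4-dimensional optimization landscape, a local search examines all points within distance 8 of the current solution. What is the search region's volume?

Volume = π^{4/2}·(8)^4/Γ(3) = 2048·π^2 ≈ 20212.9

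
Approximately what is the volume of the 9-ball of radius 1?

V_9(1) = π^(9/2) · (1)^9 / Γ(9/2 + 1) = 32·π^4/945 ≈ 3.29851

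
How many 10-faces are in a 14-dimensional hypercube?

An n-cube has C(n,k)·2^(n-k) k-faces. Here C(14,10)·2^4 = 1001·16 = 16016.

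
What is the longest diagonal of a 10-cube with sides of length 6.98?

Diagonal = √10 · 6.98 ≈ 22.0727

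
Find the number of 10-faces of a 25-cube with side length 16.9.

An n-cube has C(n,k)·2^(n-k) k-faces. Here C(25,10)·2^15 = 3268760·32768 = 107110727680.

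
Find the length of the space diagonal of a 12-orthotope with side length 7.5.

||(7.5,7.5,...,7.5)|| = √(12)·7.5 ≈ 25.9808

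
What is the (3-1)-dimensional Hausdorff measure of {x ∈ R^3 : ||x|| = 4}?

|∂B_3(4)| = 4πr² = 4π·(4)² ≈ 201.062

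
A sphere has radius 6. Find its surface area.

|∂B_3(6)| = 4πr² = 4π·(6)² ≈ 452.389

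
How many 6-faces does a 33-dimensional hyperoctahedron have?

f_6(33-orthoplex) = 2^7 · (33 choose 7) = 546822144.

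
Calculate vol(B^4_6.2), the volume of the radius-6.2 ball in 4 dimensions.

The n-ball volume is π^(n/2)·r^n/Γ(n/2+1). With n=4, r=6.2: V ≈ 7291.83.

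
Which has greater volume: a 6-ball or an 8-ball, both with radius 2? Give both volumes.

V_6(2.0) ≈ 330.734. V_8(2.0) ≈ 1039.03. The 8-ball is larger.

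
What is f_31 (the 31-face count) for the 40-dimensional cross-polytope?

Each 31-face is the convex hull of 32 vertices, one chosen as ±e_i from each of 32 distinct axes: 2^32·C(40,32) = 330303106984181760.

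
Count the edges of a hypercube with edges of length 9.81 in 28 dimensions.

An n-cube has n·2^(n-1) edges. With n = 28: 28·134217728 = 3758096384.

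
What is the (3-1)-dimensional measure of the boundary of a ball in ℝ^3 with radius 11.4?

|∂B_3(11.4)| = 4πr² = 4π·(11.4)² ≈ 1633.13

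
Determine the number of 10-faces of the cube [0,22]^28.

Choose 10 of 28 axes to span the face (C(28,10) = 13123110 ways), then fix each of the remaining 18 coordinates at one of its two extreme values (2^18 = 262144 ways): 13123110·262144 = 3440144547840.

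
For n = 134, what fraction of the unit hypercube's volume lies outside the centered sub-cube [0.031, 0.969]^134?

1 - (1 - 2·0.031)^134 = 1 - 0.938^134 ≈ 0.999812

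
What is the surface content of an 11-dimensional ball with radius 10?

S = n·V_n(r)/r = 11·V_11(10)/10 (volume-to-surface relation), giving 128000000000·π^5/189 ≈ 2.07251e+11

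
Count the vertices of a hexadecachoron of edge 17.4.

Number of vertices = 2n = 8.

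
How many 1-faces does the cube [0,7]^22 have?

An n-cube has n·2^(n-1) edges. With n = 22: 22·2097152 = 46137344.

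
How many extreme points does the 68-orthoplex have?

Number of vertices = 2n = 136.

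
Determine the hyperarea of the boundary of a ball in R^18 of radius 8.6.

The surface area of an n-ball is 2π^(n/2) r^(n-1) / Γ(n/2). For n=18, r=8.6: 1.1385e+16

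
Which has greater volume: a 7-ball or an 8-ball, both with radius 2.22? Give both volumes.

V_7(2.22) ≈ 1255.6. V_8(2.22) ≈ 2394.48. The 8-ball is larger.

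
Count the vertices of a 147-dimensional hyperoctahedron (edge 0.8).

Number of vertices = 2n = 294.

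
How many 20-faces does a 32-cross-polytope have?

Number of 20-faces = 2^(20+1) · C(32,20+1) = 2097152 · 129024480 = 270583946280960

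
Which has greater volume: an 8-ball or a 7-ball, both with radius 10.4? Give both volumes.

V_8(10.4) ≈ 5.55463e+08. V_7(10.4) ≈ 6.21747e+07. The 8-ball is larger.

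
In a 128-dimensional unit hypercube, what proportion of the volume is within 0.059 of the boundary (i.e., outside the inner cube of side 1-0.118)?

The inner cube has side 1-2·0.059 = 0.882 and volume (0.882)^128 ≈ 1.047e-07, so the shell holds 0.9999998953 of the volume.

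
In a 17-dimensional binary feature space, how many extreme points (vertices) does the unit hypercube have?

The 17-cube has 2^17 = 131072 vertices.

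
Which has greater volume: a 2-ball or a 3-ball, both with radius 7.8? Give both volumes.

V_2(7.8) ≈ 191.134. V_3(7.8) ≈ 1987.8. The 3-ball is larger.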